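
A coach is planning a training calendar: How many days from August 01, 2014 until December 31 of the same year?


Start: August 01, 2014
End: December 31, 2014
Days left in August: 30
September: 30
October: 31
November: 30
December: 31
Sum of remaining months: 122
Total: 30 + 122 = 152

152


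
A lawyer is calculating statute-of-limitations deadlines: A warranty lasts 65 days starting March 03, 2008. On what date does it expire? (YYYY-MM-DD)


Start: 2008-03-03
Adding 65 days
Days remaining in March: 28
After March: 37 days still to add
April 2008: 30 days, 7 remaining
May 2008 has 31 days, need 7
Result: 2008-05-07

2008-05-07


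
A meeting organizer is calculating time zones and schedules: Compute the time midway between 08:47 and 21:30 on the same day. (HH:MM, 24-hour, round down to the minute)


Start time: 08:47 = 527 minutes from midnight
End time: 21:30 = 1290 minutes from midnight
Sum: 527 + 1290 = 1817
Midpoint: 1817 / 2 = 908 minutes
Convert: 908 / 60 = 15 hours, 8 minutes
Result: 15:08

15:08


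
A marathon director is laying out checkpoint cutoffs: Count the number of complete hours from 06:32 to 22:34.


Start: 06:32
End: 22:34
Hour difference: 22 - 6 = 16 hours
Minute difference: 34 - 32 = 2 minutes
Total minutes: 962
Complete hours: 962 / 60 = 16 (remainder 2)

16


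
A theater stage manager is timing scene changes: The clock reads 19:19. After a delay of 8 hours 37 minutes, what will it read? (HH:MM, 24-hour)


Start time: 19:19
Adding: 8 hours 37 minutes
Minutes: 19 + 37 = 56
Hours: 19 + 8 + 0 = 27
Hour wraparound: 27 mod 24 = 3
Result: 03:56

03:56


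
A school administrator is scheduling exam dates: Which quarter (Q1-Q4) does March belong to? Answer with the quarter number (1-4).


Month: March (month 3)
Q1: January-March (months 1-3)
Q2: April-June (months 4-6)
Q3: July-September (months 7-9)
Q4: October-December (months 10-12)
Month 3 falls in Q1

1


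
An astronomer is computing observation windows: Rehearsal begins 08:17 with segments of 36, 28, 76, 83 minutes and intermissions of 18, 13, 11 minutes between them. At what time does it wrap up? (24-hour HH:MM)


Start: 08:17 = 497 min from midnight
  after task 1 (36 min): 08:53
  after break (18 min): 09:11
  after task 2 (28 min): 09:39
  after break (13 min): 09:52
  after task 3 (76 min): 11:08
  after break (11 min): 11:19
  after task 4 (83 min): 12:42
Total elapsed: 265 minutes
End time: 12:42

12:42


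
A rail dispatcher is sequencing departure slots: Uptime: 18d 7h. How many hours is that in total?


Days: 18
Extra hours: 7
Hours per day: 24
Days to hours: 18 x 24 = 432
Total: 432 + 7 = 439

439


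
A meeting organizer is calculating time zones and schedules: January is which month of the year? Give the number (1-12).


Calendar month order:
1. January <--
2. February
January is month number 1

1


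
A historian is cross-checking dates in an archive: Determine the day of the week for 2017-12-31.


Date: 2017-12-31
January 1, 2017 is a Sunday
Day of year: 365
Offset from Jan 1: 364 days
364 mod 7 = 0
Result: Sunday

Sunday


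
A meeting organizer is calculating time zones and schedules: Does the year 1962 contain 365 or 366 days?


Year: 1962
Check leap year rules:
Divisible by 4? No
1962 is not a leap year
Days: 365

365


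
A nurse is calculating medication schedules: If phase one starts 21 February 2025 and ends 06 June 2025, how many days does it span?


Start date: 2025-02-21
End date: 2025-06-06
Feb 2025: +8 days
Mar 2025: +31 days
Apr 2025: +30 days
May 2025: +31 days
Jun 2025: +5 days
Total: 105 days

105


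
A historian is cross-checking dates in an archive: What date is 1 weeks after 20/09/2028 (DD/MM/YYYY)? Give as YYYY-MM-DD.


Start: 2028-09-20
Weeks to add: 1
Convert to days: 1 x 7 = 7 days
Add 7 days to 2028-09-20
Result: 2028-09-27

2028-09-27


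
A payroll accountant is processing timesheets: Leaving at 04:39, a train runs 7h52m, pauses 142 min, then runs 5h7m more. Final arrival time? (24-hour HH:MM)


Depart: 04:39
Leg 1: +472 min -> 12:31
Layover: +142 min -> 14:53
Leg 2: +307 min -> 20:00
Total travel: 921 minutes = 15h 21m
Arrival: 20:00

20:00


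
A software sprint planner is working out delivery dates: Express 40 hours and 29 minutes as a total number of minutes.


Hours: 40
Extra minutes: 29
Minutes per hour: 60
Hours to minutes: 40 x 60 = 2400
Total: 2400 + 29 = 2429

2429


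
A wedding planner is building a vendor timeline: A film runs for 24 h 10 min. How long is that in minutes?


Hours: 24
Minutes: 10
Convert hours to minutes: 24 x 60 = 1440
Add remaining minutes: 1440 + 10 = 1450

1450


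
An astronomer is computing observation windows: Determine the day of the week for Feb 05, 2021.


Date: 2021-02-05
January 1, 2021 is a Friday
Day of year: 36
Offset from Jan 1: 35 days
35 mod 7 = 0
Result: Friday

Friday


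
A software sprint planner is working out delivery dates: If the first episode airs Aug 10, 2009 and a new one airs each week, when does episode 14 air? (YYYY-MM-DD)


First occurrence: 2009-08-10 (occurrence 1)
Each occurrence is 7 days after the previous.
Occurrence 14 is 13 weeks after the first.
13 weeks = 91 days
2009-08-10 + 91 days = 2009-11-09

2009-11-09


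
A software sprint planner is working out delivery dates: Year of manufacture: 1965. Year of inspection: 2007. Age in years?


Birth year: 1965
Current year: 2007
Age = current year - birth year
Age = 2007 - 1965 = 42

42


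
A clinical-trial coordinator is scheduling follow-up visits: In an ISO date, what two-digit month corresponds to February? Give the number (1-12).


Calendar month order:
1. January
2. February <--
3. March
February is month number 2

2


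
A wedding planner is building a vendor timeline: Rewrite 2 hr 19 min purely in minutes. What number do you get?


Hours: 2
Extra minutes: 19
Minutes per hour: 60
Hours to minutes: 2 x 60 = 120
Total: 120 + 19 = 139

139


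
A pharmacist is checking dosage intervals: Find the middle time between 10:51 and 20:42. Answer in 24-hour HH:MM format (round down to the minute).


Start time: 10:51 = 651 minutes from midnight
End time: 20:42 = 1242 minutes from midnight
Sum: 651 + 1242 = 1893
Midpoint: 1893 / 2 = 946 minutes
Convert: 946 / 60 = 15 hours, 46 minutes
Result: 15:46

15:46


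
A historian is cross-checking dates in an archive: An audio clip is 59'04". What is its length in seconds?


Minutes: 59
Seconds: 4
Convert minutes to seconds: 59 x 60 = 3540
Add remaining seconds: 3540 + 4 = 3544

3544


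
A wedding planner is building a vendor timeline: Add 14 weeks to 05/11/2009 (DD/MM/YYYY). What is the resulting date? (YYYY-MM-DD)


Start: 2009-11-05
Weeks to add: 14
Convert to days: 14 x 7 = 98 days
Add 98 days to 2009-11-05
Result: 2010-02-11

2010-02-11


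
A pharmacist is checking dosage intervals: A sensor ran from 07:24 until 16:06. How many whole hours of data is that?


Start: 07:24
End: 16:06
Hour difference: 16 - 7 = 9 hours
Minute difference: 6 - 24 = -18 minutes
Total minutes: 522
Complete hours: 522 / 60 = 8 (remainder 42)

8


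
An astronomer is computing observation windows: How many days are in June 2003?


Month: June
Year: 2003
June is a 30-day month
Total: 30 days

30


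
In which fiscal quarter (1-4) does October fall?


Month: October (month 10)
Q1: January-March (months 1-3)
Q2: April-June (months 4-6)
Q3: July-September (months 7-9)
Q4: October-December (months 10-12)
Month 10 falls in Q4

4


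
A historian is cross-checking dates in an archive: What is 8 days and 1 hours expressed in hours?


Days: 8
Extra hours: 1
Hours per day: 24
Days to hours: 8 x 24 = 192
Total: 192 + 1 = 193

193


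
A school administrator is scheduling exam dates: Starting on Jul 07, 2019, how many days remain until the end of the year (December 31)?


Start: July 07, 2019
End: December 31, 2019
Days left in July: 24
August: 31
September: 30
October: 31
November: 30
... plus remaining months
Sum of remaining months: 153
Total: 24 + 153 = 177

177


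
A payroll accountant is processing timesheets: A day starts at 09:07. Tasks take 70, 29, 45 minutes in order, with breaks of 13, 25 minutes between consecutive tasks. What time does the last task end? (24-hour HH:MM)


Start: 09:07 = 547 min from midnight
  after task 1 (70 min): 10:17
  after break (13 min): 10:30
  after task 2 (29 min): 10:59
  after break (25 min): 11:24
  after task 3 (45 min): 12:09
Total elapsed: 182 minutes
End time: 12:09

12:09


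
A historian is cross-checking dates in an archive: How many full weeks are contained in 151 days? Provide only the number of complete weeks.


Total days: 151
Days per week: 7
Division: 151 / 7 = 21 remainder 4
Complete weeks: 21
Remaining days: 4

21


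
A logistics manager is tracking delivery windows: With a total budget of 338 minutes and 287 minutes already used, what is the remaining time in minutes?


Total budget: 338 minutes
Time used: 287 minutes
Remaining: 338 - 287 = 51 minutes
Percent used: 84.9%
Percent remaining: 15.1%

51


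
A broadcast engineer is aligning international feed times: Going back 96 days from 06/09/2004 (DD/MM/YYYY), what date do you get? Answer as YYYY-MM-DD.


Start: 2004-09-06
Subtracting 96 days
Days already passed in September: 6
After going back through September: 90 more days to subtract
August 2004: 31 days, 59 remaining
July 2004: 31 days, 28 remaining
June 2004 has 30 days, need 28
Result: 2004-06-02

2004-06-02


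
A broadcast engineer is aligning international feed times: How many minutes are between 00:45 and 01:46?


Start time: 00:45 = 45 minutes from midnight
End time: 01:46 = 106 minutes from midnight
Difference: 106 - 45 = 61 minutes
That is 1 hours and 1 minutes

61


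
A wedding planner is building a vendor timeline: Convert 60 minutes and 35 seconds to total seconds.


Minutes: 60
Extra seconds: 35
Seconds per minute: 60
Minutes to seconds: 60 x 60 = 3600
Total: 3600 + 35 = 3635

3635


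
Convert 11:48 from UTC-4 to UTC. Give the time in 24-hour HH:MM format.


Local time: 11:48 at UTC-4 (offset -4h)
Target zone: UTC (offset 0h)
Difference: 0 - (-4) = 4 hours
Calculation: 11 + (4) = 15
Result: 15:48

15:48


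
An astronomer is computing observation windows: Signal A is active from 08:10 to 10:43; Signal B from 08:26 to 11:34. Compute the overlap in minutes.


Interval A: [490, 643] minutes from midnight
Interval B: [506, 694] minutes from midnight
Overlap start = max(490, 506) = 506
Overlap end = min(643, 694) = 643
Overlap = 643 - 506 = 137 minutes

137


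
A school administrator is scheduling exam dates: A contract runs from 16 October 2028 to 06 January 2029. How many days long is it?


Start date: 2028-10-16
End date: 2029-01-06
Oct 2028: +16 days
Nov 2028: +30 days
Dec 2028: +31 days
Jan 2029: +5 days
Total: 82 days

82


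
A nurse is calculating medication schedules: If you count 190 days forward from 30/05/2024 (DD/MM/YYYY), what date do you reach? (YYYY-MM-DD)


Start: 2024-05-30
Adding 190 days
Days remaining in May: 1
After May: 189 days still to add
June 2024: 30 days, 159 remaining
July 2024: 31 days, 128 remaining
August 2024: 31 days, 97 remaining
September 2024: 30 days, 67 remaining
Result: 2024-12-06

2024-12-06


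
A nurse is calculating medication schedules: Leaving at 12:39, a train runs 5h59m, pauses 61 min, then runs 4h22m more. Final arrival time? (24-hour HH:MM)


Depart: 12:39
Leg 1: +359 min -> 18:38
Layover: +61 min -> 19:39
Leg 2: +262 min -> 00:01
Total travel: 682 minutes = 11h 22m
Arrival: 00:01

00:01


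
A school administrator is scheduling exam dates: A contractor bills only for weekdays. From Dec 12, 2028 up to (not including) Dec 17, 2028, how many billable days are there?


Start: 2028-12-12 (Tuesday)
End (exclusive): 2028-12-17 (Sunday)
Total calendar days: 5
Full weeks: 5 // 7 = 0 -> 0 weekdays
Remaining 5 days starting on Tuesday:
  Tue(w), Wed(w), Thu(w), Fri(w), Sat(-) -> 4 weekdays
Total business days: 0 + 4 = 4

4


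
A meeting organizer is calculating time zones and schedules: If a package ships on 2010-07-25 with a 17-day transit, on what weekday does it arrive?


Start: 2010-07-25 (Sunday)
Step 1 - find target date: add 17 days
  2010-07-25 + 17 days = 2010-08-11
Step 2 - day of week:
  17 mod 7 = 3
  Sunday + 3 days -> Wednesday
Result: Wednesday (2010-08-11)

Wednesday


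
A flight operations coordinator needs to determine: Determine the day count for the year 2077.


Year: 2077
Check leap year rules:
Divisible by 4? No
2077 is not a leap year
Days: 365

365


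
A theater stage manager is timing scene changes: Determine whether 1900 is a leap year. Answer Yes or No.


Year: 1900
Divisible by 4? 1900 / 4 = 475.0 -> Yes
Divisible by 100? 1900 / 100 = 19.0 -> Yes
Divisible by 400? 1900 / 400 = 4.75 -> No
Divisible by 100 but not 400, so NOT a leap year

No


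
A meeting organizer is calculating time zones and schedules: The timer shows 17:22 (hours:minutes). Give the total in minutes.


Hours: 17
Minutes: 22
Convert hours to minutes: 17 x 60 = 1020
Add remaining minutes: 1020 + 22 = 1042

1042


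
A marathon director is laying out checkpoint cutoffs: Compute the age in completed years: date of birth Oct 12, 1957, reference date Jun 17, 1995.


Birth: 1957-10-12
Reference: 1995-06-17
Year difference: 1995 - 1957 = 38
Has birthday (10-12) occurred by 06-17? No
Birthday not yet reached this year -> subtract 1
Age in full years: 37

37


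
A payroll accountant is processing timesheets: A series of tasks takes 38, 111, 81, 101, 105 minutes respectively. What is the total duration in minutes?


Durations: 38, 111, 81, 101, 105
Running sum: 38
+ 111 = 149
+ 81 = 230
+ 101 = 331
+ 105 = 436
Total duration: 436 minutes
That is 7 hours and 16 minutes

436


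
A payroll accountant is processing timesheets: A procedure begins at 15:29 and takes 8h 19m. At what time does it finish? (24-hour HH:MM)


Start time: 15:29
Adding: 8 hours 19 minutes
Minutes: 29 + 19 = 48
Hours: 15 + 8 + 0 = 23
Result: 23:48

23:48


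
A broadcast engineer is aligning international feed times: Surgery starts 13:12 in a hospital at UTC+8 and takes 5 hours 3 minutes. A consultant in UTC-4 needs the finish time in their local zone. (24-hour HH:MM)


Start: 13:12 in UTC+8
Step 1 - add duration:
  minutes: 12 + 3 = 15
  hours: 13 + 5 + 0 = 18
  end in UTC+8: 18:15
Step 2 - convert UTC+8 -> UTC-4:
  offset difference: -4 - (8) = -12 hours
  18 + (-12) = 6 -> mod 24 = 6
Result: 06:15 in UTC-4

06:15


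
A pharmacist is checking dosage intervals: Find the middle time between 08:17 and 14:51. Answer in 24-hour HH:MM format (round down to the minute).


Start time: 08:17 = 497 minutes from midnight
End time: 14:51 = 891 minutes from midnight
Sum: 497 + 891 = 1388
Midpoint: 1388 / 2 = 694 minutes
Convert: 694 / 60 = 11 hours, 34 minutes
Result: 11:34

11:34


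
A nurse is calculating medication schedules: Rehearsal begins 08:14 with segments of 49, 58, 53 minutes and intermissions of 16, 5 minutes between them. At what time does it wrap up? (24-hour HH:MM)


Start: 08:14 = 494 min from midnight
  after task 1 (49 min): 09:03
  after break (16 min): 09:19
  after task 2 (58 min): 10:17
  after break (5 min): 10:22
  after task 3 (53 min): 11:15
Total elapsed: 181 minutes
End time: 11:15

11:15


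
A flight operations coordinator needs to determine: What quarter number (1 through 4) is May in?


Month: May (month 5)
Q1: January-March (months 1-3)
Q2: April-June (months 4-6)
Q3: July-September (months 7-9)
Q4: October-December (months 10-12)
Month 5 falls in Q2

2


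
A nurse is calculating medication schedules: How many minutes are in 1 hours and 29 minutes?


Hours: 1
Extra minutes: 29
Minutes per hour: 60
Hours to minutes: 1 x 60 = 60
Total: 60 + 29 = 89

89


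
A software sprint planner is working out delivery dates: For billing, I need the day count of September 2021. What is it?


Month: September
Year: 2021
September is a 30-day month
Total: 30 days

30


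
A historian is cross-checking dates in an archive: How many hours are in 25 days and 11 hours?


Days: 25
Extra hours: 11
Hours per day: 24
Days to hours: 25 x 24 = 600
Total: 600 + 11 = 611

611


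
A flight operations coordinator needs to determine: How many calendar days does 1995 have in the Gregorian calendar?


Year: 1995
Check leap year rules:
Divisible by 4? No
1995 is not a leap year
Days: 365

365


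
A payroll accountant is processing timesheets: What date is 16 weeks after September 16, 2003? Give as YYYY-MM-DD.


Start: 2003-09-16
Weeks to add: 16
Convert to days: 16 x 7 = 112 days
Add 112 days to 2003-09-16
Result: 2004-01-06

2004-01-06


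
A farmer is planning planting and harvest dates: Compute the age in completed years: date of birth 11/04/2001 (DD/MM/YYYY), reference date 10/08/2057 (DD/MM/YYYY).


Birth: 2001-04-11
Reference: 2057-08-10
Year difference: 2057 - 2001 = 56
Has birthday (04-11) occurred by 08-10? Yes
Age in full years: 56

56


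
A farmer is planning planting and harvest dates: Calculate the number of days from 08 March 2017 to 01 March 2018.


Start date: 2017-03-08
End date: 2018-03-01
Mar 2017: +24 days
Apr 2017: +30 days
May 2017: +31 days
... (9 more months)
Total: 358 days

358


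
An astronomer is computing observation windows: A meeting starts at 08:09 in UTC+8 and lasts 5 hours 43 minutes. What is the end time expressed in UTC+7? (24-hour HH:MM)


Start: 08:09 in UTC+8
Step 1 - add duration:
  minutes: 9 + 43 = 52
  hours: 8 + 5 + 0 = 13
  end in UTC+8: 13:52
Step 2 - convert UTC+8 -> UTC+7:
  offset difference: 7 - (8) = -1 hours
  13 + (-1) = 12 -> mod 24 = 12
Result: 12:52 in UTC+7

12:52


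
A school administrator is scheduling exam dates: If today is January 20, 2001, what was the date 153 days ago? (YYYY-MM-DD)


Start: 2001-01-20
Subtracting 153 days
Days already passed in January: 20
After going back through January: 133 more days to subtract
December 2000: 31 days, 102 remaining
November 2000: 30 days, 72 remaining
October 2000: 31 days, 41 remaining
September 2000: 30 days, 11 remaining
Result: 2000-08-20

2000-08-20


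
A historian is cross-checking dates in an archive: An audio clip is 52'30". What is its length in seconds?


Minutes: 52
Seconds: 30
Convert minutes to seconds: 52 x 60 = 3120
Add remaining seconds: 3120 + 30 = 3150

3150


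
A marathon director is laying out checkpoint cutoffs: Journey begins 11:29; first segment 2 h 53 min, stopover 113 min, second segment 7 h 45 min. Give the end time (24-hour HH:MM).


Depart: 11:29
Leg 1: +173 min -> 14:22
Layover: +113 min -> 16:15
Leg 2: +465 min -> 00:00
Total travel: 751 minutes = 12h 31m
Arrival: 00:00

00:00


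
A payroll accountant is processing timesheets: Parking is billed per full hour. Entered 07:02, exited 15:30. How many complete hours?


Start: 07:02
End: 15:30
Hour difference: 15 - 7 = 8 hours
Minute difference: 30 - 2 = 28 minutes
Total minutes: 508
Complete hours: 508 / 60 = 8 (remainder 28)

8


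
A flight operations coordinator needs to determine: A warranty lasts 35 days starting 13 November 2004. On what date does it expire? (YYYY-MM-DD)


Start: 2004-11-13
Adding 35 days
Days remaining in November: 17
After November: 18 days still to add
December 2004 has 31 days, need 18
Result: 2004-12-18

2004-12-18


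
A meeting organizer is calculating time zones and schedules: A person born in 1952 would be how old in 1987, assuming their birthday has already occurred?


Birth year: 1952
Current year: 1987
Age = current year - birth year
Age = 1987 - 1952 = 35

35


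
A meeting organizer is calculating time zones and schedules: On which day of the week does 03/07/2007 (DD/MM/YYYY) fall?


Date: 2007-07-03
January 1, 2007 is a Monday
Day of year: 184
Offset from Jan 1: 183 days
183 mod 7 = 1
Result: Tuesday

Tuesday


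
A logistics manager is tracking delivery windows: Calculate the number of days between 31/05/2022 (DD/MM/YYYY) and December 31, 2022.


Start: May 31, 2022
End: December 31, 2022
Days left in May: 0
June: 30
July: 31
August: 31
September: 30
... plus remaining months
Sum of remaining months: 214
Total: 0 + 214 = 214

214


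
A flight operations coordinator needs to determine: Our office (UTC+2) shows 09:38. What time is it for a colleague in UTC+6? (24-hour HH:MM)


Local time: 09:38 at UTC+2 (offset 2h)
Target zone: UTC+6 (offset 6h)
Difference: 6 - (2) = 4 hours
Calculation: 9 + (4) = 13
Result: 13:38

13:38


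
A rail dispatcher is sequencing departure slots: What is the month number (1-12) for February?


Calendar month order:
1. January
2. February <--
3. March
February is month number 2

2


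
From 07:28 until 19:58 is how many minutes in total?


Start time: 07:28 = 448 minutes from midnight
End time: 19:58 = 1198 minutes from midnight
Difference: 1198 - 448 = 750 minutes
That is 12 hours and 30 minutes

750


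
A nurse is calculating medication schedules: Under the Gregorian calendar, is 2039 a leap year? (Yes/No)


Year: 2039
Divisible by 4? 2039 / 4 = 509.75 -> No
Not divisible by 4, so NOT a leap year

No


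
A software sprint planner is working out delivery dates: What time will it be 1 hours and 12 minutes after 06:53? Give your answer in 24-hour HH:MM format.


Start time: 06:53
Adding: 1 hours 12 minutes
Minutes: 53 + 12 = 65
Minute overflow: 65 >= 60, so carry 1 hour, minutes = 5
Hours: 6 + 1 + 1 = 8
Result: 08:05

08:05


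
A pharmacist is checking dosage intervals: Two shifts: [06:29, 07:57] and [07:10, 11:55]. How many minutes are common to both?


Interval A: [389, 477] minutes from midnight
Interval B: [430, 715] minutes from midnight
Overlap start = max(389, 430) = 430
Overlap end = min(477, 715) = 477
Overlap = 477 - 430 = 47 minutes

47


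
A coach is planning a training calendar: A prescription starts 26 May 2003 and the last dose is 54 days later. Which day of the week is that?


Start: 2003-05-26 (Monday)
Step 1 - find target date: add 54 days
  2003-05-26 + 54 days = 2003-07-19
Step 2 - day of week:
  54 mod 7 = 5
  Monday + 5 days -> Saturday
Result: Saturday (2003-07-19)

Saturday


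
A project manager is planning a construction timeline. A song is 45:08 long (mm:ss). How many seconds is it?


Minutes: 45
Extra seconds: 8
Seconds per minute: 60
Minutes to seconds: 45 x 60 = 2700
Total: 2700 + 8 = 2708

2708


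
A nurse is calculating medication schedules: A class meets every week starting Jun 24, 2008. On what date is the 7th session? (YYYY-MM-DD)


First occurrence: 2008-06-24 (occurrence 1)
Each occurrence is 7 days after the previous.
Occurrence 7 is 6 weeks after the first.
6 weeks = 42 days
2008-06-24 + 42 days = 2008-08-05

2008-08-05


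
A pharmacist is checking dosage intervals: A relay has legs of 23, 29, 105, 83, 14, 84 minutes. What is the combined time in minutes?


Durations: 23, 29, 105, 83, 14, 84
Running sum: 23
+ 29 = 52
+ 105 = 157
+ 83 = 240
+ 14 = 254
+ 84 = 338
Total duration: 338 minutes
That is 5 hours and 38 minutes

338


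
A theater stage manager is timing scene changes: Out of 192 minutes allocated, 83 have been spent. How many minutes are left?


Total budget: 192 minutes
Time used: 83 minutes
Remaining: 192 - 83 = 109 minutes
Percent used: 43.2%
Percent remaining: 56.8%

109


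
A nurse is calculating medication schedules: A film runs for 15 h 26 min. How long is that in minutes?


Hours: 15
Minutes: 26
Convert hours to minutes: 15 x 60 = 900
Add remaining minutes: 900 + 26 = 926

926


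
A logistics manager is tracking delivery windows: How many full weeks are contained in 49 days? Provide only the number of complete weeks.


Total days: 49
Days per week: 7
Division: 49 / 7 = 7 remainder 0
Complete weeks: 7
Remaining days: 0

7


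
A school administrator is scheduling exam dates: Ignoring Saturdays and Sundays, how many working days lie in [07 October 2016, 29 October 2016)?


Start: 2016-10-07 (Friday)
End (exclusive): 2016-10-29 (Saturday)
Total calendar days: 22
Full weeks: 22 // 7 = 3 -> 15 weekdays
Remaining 1 days starting on Friday:
  Fri(w) -> 1 weekdays
Total business days: 15 + 1 = 16

16


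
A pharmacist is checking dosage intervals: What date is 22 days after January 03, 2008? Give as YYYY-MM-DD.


Start: 2008-01-03
Adding 22 days
Days remaining in January: 28
Result: 2008-01-25

2008-01-25


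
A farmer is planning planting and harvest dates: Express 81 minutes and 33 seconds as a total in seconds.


Minutes: 81
Seconds: 33
Convert minutes to seconds: 81 x 60 = 4860
Add remaining seconds: 4860 + 33 = 4893

4893


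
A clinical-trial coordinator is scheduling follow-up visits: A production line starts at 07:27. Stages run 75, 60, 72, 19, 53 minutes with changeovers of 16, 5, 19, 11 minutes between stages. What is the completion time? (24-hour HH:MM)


Start: 07:27 = 447 min from midnight
  after task 1 (75 min): 08:42
  after break (16 min): 08:58
  after task 2 (60 min): 09:58
  after break (5 min): 10:03
  after task 3 (72 min): 11:15
  after break (19 min): 11:34
  after task 4 (19 min): 11:53
  after break (11 min): 12:04
  after task 5 (53 min): 12:57
Total elapsed: 330 minutes
End time: 12:57

12:57


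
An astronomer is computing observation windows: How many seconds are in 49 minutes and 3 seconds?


Minutes: 49
Extra seconds: 3
Seconds per minute: 60
Minutes to seconds: 49 x 60 = 2940
Total: 2940 + 3 = 2943

2943


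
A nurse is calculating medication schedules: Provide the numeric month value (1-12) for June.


Calendar month order:
5. May
6. June <--
7. July
June is month number 6

6


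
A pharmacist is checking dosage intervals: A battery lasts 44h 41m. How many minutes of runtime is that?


Hours: 44
Extra minutes: 41
Minutes per hour: 60
Hours to minutes: 44 x 60 = 2640
Total: 2640 + 41 = 2681

2681


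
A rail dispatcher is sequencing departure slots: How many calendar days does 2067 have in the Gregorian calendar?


Year: 2067
Check leap year rules:
Divisible by 4? No
2067 is not a leap year
Days: 365

365


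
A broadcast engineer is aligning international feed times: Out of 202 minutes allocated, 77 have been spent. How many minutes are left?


Total budget: 202 minutes
Time used: 77 minutes
Remaining: 202 - 77 = 125 minutes
Percent used: 38.1%
Percent remaining: 61.9%

125


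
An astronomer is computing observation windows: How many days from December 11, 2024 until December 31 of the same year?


Start: December 11, 2024
End: December 31, 2024
Days left in December: 20
Total: 20 days

20


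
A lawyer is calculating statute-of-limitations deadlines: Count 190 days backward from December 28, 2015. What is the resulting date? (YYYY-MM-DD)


Start: 2015-12-28
Subtracting 190 days
Days already passed in December: 28
After going back through December: 162 more days to subtract
November 2015: 30 days, 132 remaining
October 2015: 31 days, 101 remaining
September 2015: 30 days, 71 remaining
August 2015: 31 days, 40 remaining
Result: 2015-06-21

2015-06-21


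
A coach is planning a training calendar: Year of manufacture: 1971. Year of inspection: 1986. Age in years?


Birth year: 1971
Current year: 1986
Age = current year - birth year
Age = 1986 - 1971 = 15

15


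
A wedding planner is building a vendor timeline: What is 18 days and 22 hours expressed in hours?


Days: 18
Extra hours: 22
Hours per day: 24
Days to hours: 18 x 24 = 432
Total: 432 + 22 = 454

454


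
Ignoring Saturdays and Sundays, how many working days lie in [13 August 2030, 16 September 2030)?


Start: 2030-08-13 (Tuesday)
End (exclusive): 2030-09-16 (Monday)
Total calendar days: 34
Full weeks: 34 // 7 = 4 -> 20 weekdays
Remaining 6 days starting on Tuesday:
  Tue(w), Wed(w), Thu(w), Fri(w), Sat(-), Sun(-) -> 4 weekdays
Total business days: 20 + 4 = 24

24


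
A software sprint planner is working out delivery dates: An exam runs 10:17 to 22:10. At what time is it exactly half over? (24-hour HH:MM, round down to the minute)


Start time: 10:17 = 617 minutes from midnight
End time: 22:10 = 1330 minutes from midnight
Sum: 617 + 1330 = 1947
Midpoint: 1947 / 2 = 973 minutes
Convert: 973 / 60 = 16 hours, 13 minutes
Result: 16:13

16:13


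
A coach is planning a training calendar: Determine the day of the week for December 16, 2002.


Date: 2002-12-16
January 1, 2002 is a Tuesday
Day of year: 350
Offset from Jan 1: 349 days
349 mod 7 = 6
Result: Monday

Monday


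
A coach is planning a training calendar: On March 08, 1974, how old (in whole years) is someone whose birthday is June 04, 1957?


Birth: 1957-06-04
Reference: 1974-03-08
Year difference: 1974 - 1957 = 17
Has birthday (06-04) occurred by 03-08? No
Birthday not yet reached this year -> subtract 1
Age in full years: 16

16


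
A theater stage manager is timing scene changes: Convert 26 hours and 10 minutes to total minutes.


Hours: 26
Minutes: 10
Convert hours to minutes: 26 x 60 = 1560
Add remaining minutes: 1560 + 10 = 1570

1570


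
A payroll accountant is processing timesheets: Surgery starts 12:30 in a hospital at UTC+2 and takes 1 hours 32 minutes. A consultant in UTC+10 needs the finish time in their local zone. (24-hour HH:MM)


Start: 12:30 in UTC+2
Step 1 - add duration:
  minutes: 30 + 32 = 62 (carry 1h)
  hours: 12 + 1 + 1 = 14
  end in UTC+2: 14:02
Step 2 - convert UTC+2 -> UTC+10:
  offset difference: 10 - (2) = 8 hours
  14 + (8) = 22 -> mod 24 = 22
Result: 22:02 in UTC+10

22:02


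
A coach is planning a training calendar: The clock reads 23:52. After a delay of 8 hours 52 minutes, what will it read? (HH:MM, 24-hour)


Start time: 23:52
Adding: 8 hours 52 minutes
Minutes: 52 + 52 = 104
Minute overflow: 104 >= 60, so carry 1 hour, minutes = 44
Hours: 23 + 8 + 1 = 32
Hour wraparound: 32 mod 24 = 8
Result: 08:44

08:44


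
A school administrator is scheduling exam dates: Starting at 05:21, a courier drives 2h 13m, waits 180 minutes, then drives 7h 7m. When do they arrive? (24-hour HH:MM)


Depart: 05:21
Leg 1: +133 min -> 07:34
Layover: +180 min -> 10:34
Leg 2: +427 min -> 17:41
Total travel: 740 minutes = 12h 20m
Arrival: 17:41

17:41


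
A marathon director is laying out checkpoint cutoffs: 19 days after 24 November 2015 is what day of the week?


Start: 2015-11-24 (Tuesday)
Step 1 - find target date: add 19 days
  2015-11-24 + 19 days = 2015-12-13
Step 2 - day of week:
  19 mod 7 = 5
  Tuesday + 5 days -> Sunday
Result: Sunday (2015-12-13)

Sunday


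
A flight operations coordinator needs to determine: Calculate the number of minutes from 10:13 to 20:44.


Start time: 10:13 = 613 minutes from midnight
End time: 20:44 = 1244 minutes from midnight
Difference: 1244 - 613 = 631 minutes
That is 10 hours and 31 minutes

631


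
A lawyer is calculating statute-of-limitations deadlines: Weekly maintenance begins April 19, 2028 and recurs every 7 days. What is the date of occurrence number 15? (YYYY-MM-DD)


First occurrence: 2028-04-19 (occurrence 1)
Each occurrence is 7 days after the previous.
Occurrence 15 is 14 weeks after the first.
14 weeks = 98 days
2028-04-19 + 98 days = 2028-07-26

2028-07-26


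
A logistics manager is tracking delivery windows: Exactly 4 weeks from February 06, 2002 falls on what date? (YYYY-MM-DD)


Start: 2002-02-06
Weeks to add: 4
Convert to days: 4 x 7 = 28 days
Add 28 days to 2002-02-06
Result: 2002-03-06

2002-03-06


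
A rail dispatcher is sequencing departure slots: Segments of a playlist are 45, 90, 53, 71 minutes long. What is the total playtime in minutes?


Durations: 45, 90, 53, 71
Running sum: 45
+ 90 = 135
+ 53 = 188
+ 71 = 259
Total duration: 259 minutes
That is 4 hours and 19 minutes

259


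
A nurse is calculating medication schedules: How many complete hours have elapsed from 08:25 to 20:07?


Start: 08:25
End: 20:07
Hour difference: 20 - 8 = 12 hours
Minute difference: 7 - 25 = -18 minutes
Total minutes: 702
Complete hours: 702 / 60 = 11 (remainder 42)

11


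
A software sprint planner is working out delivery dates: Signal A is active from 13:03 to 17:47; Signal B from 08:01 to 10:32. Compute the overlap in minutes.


Interval A: [783, 1067] minutes from midnight
Interval B: [481, 632] minutes from midnight
Overlap start = max(783, 481) = 783
Overlap end = min(1067, 632) = 632
End <= start, so the intervals do not overlap: 0 minutes

0


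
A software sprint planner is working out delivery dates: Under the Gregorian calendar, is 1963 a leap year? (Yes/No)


Year: 1963
Divisible by 4? 1963 / 4 = 490.75 -> No
Not divisible by 4, so NOT a leap year

No


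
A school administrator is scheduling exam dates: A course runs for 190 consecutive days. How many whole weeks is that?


Total days: 190
Days per week: 7
Division: 190 / 7 = 27 remainder 1
Complete weeks: 27
Remaining days: 1

27


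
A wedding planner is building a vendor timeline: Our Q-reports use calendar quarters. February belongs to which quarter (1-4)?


Month: February (month 2)
Q1: January-March (months 1-3)
Q2: April-June (months 4-6)
Q3: July-September (months 7-9)
Q4: October-December (months 10-12)
Month 2 falls in Q1

1


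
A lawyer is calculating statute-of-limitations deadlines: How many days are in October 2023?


Month: October
Year: 2023
October is a 31-day month
Total: 31 days

31


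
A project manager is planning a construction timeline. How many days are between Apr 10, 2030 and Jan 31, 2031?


Start date: 2030-04-10
End date: 2031-01-31
Apr 2030: +21 days
May 2030: +31 days
Jun 2030: +30 days
... (7 more months)
Total: 296 days

296


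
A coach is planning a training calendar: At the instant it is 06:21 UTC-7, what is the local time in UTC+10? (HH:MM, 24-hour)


Local time: 06:21 at UTC-7 (offset -7h)
Target zone: UTC+10 (offset 10h)
Difference: 10 - (-7) = 17 hours
Calculation: 6 + (17) = 23
Result: 23:21

23:21


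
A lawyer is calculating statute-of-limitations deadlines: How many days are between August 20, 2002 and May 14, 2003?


Start date: 2002-08-20
End date: 2003-05-14
Aug 2002: +12 days
Sep 2002: +30 days
Oct 2002: +31 days
... (7 more months)
Total: 267 days

267


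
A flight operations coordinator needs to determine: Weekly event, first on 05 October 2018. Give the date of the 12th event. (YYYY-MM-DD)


First occurrence: 2018-10-05 (occurrence 1)
Each occurrence is 7 days after the previous.
Occurrence 12 is 11 weeks after the first.
11 weeks = 77 days
2018-10-05 + 77 days = 2018-12-21

2018-12-21


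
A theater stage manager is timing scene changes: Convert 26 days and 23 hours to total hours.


Days: 26
Extra hours: 23
Hours per day: 24
Days to hours: 26 x 24 = 624
Total: 624 + 23 = 647

647


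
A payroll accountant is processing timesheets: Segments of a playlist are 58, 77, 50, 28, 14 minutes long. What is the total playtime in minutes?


Durations: 58, 77, 50, 28, 14
Running sum: 58
+ 77 = 135
+ 50 = 185
+ 28 = 213
+ 14 = 227
Total duration: 227 minutes
That is 3 hours and 47 minutes

227


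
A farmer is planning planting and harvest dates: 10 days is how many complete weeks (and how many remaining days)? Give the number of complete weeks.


Total days: 10
Days per week: 7
Division: 10 / 7 = 1 remainder 3
Complete weeks: 1
Remaining days: 3

1


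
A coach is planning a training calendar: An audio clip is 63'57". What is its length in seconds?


Minutes: 63
Seconds: 57
Convert minutes to seconds: 63 x 60 = 3780
Add remaining seconds: 3780 + 57 = 3837

3837


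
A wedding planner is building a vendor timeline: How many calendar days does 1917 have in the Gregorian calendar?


Year: 1917
Check leap year rules:
Divisible by 4? No
1917 is not a leap year
Days: 365

365


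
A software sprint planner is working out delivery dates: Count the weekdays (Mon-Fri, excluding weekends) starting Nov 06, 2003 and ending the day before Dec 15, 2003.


Start: 2003-11-06 (Thursday)
End (exclusive): 2003-12-15 (Monday)
Total calendar days: 39
Full weeks: 39 // 7 = 5 -> 25 weekdays
Remaining 4 days starting on Thursday:
  Thu(w), Fri(w), Sat(-), Sun(-) -> 2 weekdays
Total business days: 25 + 2 = 27

27


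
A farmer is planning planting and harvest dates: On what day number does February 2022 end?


Month: February
Year: 2022
2022 is not a leap year
February has 28 days
Total: 28 days

28


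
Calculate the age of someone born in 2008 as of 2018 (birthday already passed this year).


Birth year: 2008
Current year: 2018
Age = current year - birth year
Age = 2018 - 2008 = 10

10


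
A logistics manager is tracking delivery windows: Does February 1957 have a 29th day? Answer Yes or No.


Year: 1957
Divisible by 4? 1957 / 4 = 489.25 -> No
Not divisible by 4, so NOT a leap year

No


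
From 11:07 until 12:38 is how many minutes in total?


Start time: 11:07 = 667 minutes from midnight
End time: 12:38 = 758 minutes from midnight
Difference: 758 - 667 = 91 minutes
That is 1 hours and 31 minutes

91


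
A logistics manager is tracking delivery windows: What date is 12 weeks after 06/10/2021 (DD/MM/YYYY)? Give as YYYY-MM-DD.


Start: 2021-10-06
Weeks to add: 12
Convert to days: 12 x 7 = 84 days
Add 84 days to 2021-10-06
Result: 2021-12-29

2021-12-29


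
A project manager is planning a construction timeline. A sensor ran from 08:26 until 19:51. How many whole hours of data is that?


Start: 08:26
End: 19:51
Hour difference: 19 - 8 = 11 hours
Minute difference: 51 - 26 = 25 minutes
Total minutes: 685
Complete hours: 685 / 60 = 11 (remainder 25)

11


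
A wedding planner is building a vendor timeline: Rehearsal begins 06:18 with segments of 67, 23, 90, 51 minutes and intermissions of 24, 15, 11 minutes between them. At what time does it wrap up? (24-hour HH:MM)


Start: 06:18 = 378 min from midnight
  after task 1 (67 min): 07:25
  after break (24 min): 07:49
  after task 2 (23 min): 08:12
  after break (15 min): 08:27
  after task 3 (90 min): 09:57
  after break (11 min): 10:08
  after task 4 (51 min): 10:59
Total elapsed: 281 minutes
End time: 10:59

10:59


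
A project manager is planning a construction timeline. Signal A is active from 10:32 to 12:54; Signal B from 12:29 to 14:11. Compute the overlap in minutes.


Interval A: [632, 774] minutes from midnight
Interval B: [749, 851] minutes from midnight
Overlap start = max(632, 749) = 749
Overlap end = min(774, 851) = 774
Overlap = 774 - 749 = 25 minutes

25


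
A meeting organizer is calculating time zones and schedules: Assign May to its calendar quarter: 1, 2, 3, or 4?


Month: May (month 5)
Q1: January-March (months 1-3)
Q2: April-June (months 4-6)
Q3: July-September (months 7-9)
Q4: October-December (months 10-12)
Month 5 falls in Q2

2


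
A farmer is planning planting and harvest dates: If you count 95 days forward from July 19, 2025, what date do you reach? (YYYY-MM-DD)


Start: 2025-07-19
Adding 95 days
Days remaining in July: 12
After July: 83 days still to add
August 2025: 31 days, 52 remaining
September 2025: 30 days, 22 remaining
October 2025 has 31 days, need 22
Result: 2025-10-22

2025-10-22


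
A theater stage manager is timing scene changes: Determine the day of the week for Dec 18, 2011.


Date: 2011-12-18
January 1, 2011 is a Saturday
Day of year: 352
Offset from Jan 1: 351 days
351 mod 7 = 1
Result: Sunday

Sunday


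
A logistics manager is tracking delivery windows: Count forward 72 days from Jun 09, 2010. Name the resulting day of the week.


Start: 2010-06-09 (Wednesday)
Step 1 - find target date: add 72 days
  2010-06-09 + 72 days = 2010-08-20
Step 2 - day of week:
  72 mod 7 = 2
  Wednesday + 2 days -> Friday
Result: Friday (2010-08-20)

Friday
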